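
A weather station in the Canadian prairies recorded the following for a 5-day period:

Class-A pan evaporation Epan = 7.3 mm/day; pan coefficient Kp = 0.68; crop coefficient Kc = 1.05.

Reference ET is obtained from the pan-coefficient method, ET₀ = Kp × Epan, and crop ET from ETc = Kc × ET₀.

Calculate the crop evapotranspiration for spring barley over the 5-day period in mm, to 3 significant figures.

ET₀ = 0.68 × 7.3 = 4.9640 mm/d
ETc = Kc × ET₀ = 1.05 × 4.9640 = 5.2122 mm/d
Over 5 days: 5.2122 × 5 = 26.061 mm

26.1 mm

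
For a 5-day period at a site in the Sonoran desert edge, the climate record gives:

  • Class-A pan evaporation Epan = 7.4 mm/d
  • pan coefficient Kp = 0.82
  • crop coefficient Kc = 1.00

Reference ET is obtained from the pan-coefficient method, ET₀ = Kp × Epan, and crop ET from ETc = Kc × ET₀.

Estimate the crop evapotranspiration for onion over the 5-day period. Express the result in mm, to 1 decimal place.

30.3 mm

ET₀ = 0.82 × 7.4 = 6.0680 mm/d
ETc = Kc × ET₀ = 1.00 × 6.0680 = 6.0680 mm/d
Over 5 days: 6.0680 × 5 = 30.340 mm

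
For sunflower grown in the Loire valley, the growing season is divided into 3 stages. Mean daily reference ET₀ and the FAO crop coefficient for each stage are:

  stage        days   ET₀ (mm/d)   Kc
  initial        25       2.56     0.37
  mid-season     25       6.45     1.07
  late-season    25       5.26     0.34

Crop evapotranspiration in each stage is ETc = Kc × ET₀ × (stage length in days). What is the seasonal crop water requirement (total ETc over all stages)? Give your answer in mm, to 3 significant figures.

241 mm

initial: 0.37 × 2.56 × 25 = 23.68 mm
mid-season: 1.07 × 6.45 × 25 = 172.54 mm
late-season: 0.34 × 5.26 × 25 = 44.71 mm
Seasonal total = 240.93 mm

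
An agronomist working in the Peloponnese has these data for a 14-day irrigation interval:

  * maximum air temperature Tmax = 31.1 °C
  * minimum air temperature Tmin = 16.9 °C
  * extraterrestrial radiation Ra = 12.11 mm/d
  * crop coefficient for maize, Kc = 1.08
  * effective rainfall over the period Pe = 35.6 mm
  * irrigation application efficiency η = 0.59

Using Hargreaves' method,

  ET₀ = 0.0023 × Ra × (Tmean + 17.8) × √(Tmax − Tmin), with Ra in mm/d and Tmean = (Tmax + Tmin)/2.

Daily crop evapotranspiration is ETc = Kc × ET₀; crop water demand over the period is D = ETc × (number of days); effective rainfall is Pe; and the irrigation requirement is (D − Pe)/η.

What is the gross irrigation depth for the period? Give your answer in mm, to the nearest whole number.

52 mm

Tmean = (31.1 + 16.9)/2 = 24.00 °C
ET₀ = 0.0023 × 12.11 × (24.00 + 17.8) × √14.2 = 0.0023 × 12.11 × 41.80 × 3.7683 = 4.3873 mm/d
ETc = Kc × ET₀ = 1.08 × 4.3873 = 4.7383 mm/d
Crop demand D = ETc × 14 d = 4.7383 × 14 = 66.336 mm
D − Pe = 66.336 − 35.6 = 30.736 mm
Gross irrigation = 30.736 / 0.59 = 52.095 mm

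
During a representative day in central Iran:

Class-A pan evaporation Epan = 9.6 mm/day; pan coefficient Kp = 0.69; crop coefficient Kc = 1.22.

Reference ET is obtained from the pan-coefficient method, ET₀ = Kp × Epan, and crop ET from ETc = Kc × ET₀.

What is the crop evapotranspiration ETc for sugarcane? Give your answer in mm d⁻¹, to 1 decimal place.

ET₀ = 0.69 × 9.6 = 6.6240 mm/d
ETc = Kc × ET₀ = 1.22 × 6.6240 = 8.0813 mm/d

8.1 mm d⁻¹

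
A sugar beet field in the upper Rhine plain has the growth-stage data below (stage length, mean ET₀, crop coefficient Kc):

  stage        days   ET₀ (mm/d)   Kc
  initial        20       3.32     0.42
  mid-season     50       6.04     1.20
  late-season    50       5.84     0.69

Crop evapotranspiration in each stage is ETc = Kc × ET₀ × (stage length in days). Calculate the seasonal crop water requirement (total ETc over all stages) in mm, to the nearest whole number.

592 mm

initial: 0.42 × 3.32 × 20 = 27.89 mm
mid-season: 1.20 × 6.04 × 50 = 362.40 mm
late-season: 0.69 × 5.84 × 50 = 201.48 mm
Seasonal total = 591.77 mm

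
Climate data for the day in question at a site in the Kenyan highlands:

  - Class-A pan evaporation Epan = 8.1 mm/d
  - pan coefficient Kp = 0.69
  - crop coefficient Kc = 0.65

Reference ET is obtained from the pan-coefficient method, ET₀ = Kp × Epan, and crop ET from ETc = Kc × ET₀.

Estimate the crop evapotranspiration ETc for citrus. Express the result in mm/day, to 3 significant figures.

3.63 mm/day

ET₀ = 0.69 × 8.1 = 5.5890 mm/d
ETc = Kc × ET₀ = 0.65 × 5.5890 = 3.6329 mm/d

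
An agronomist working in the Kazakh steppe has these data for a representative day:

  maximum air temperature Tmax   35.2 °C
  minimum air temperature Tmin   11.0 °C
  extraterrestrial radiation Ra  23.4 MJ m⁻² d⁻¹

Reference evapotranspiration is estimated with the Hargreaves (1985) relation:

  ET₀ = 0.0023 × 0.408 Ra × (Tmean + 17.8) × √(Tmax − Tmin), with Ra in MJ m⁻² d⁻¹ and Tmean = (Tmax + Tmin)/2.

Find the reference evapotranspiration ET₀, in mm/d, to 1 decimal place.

Tmean = (35.2 + 11.0)/2 = 23.10 °C
0.408 Ra = 0.408 × 23.4 = 9.5472 mm/d equivalent
ET₀ = 0.0023 × 9.5472 × (23.10 + 17.8) × √24.2 = 0.0023 × 9.5472 × 40.90 × 4.9193 = 4.4180 mm/d

4.4 mm/d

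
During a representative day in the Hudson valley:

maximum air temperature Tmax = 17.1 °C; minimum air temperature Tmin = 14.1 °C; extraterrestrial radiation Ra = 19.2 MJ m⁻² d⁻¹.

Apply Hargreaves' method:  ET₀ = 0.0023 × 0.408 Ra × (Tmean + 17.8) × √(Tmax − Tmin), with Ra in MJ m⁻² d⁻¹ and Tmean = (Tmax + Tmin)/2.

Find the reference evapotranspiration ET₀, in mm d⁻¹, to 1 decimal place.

Tmean = (17.1 + 14.1)/2 = 15.60 °C
0.408 Ra = 0.408 × 19.2 = 7.8336 mm/d equivalent
ET₀ = 0.0023 × 7.8336 × (15.60 + 17.8) × √3.0 = 0.0023 × 7.8336 × 33.40 × 1.7321 = 1.0423 mm/d

1.0 mm d⁻¹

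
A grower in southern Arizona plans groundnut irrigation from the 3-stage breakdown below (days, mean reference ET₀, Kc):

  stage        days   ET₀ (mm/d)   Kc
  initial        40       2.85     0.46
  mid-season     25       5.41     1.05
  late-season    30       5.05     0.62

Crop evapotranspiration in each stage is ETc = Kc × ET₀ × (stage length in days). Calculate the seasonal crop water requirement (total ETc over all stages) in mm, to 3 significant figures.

initial: 0.46 × 2.85 × 40 = 52.44 mm
mid-season: 1.05 × 5.41 × 25 = 142.01 mm
late-season: 0.62 × 5.05 × 30 = 93.93 mm
Seasonal total = 288.38 mm

288 mm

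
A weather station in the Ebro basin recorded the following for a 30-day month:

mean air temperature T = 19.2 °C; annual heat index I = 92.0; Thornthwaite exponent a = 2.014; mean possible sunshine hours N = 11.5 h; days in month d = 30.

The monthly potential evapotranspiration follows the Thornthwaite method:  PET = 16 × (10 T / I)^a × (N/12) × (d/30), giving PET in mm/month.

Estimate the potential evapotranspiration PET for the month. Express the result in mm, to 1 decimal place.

10T/I = 10 × 19.2 / 92.0 = 2.0870
(10T/I)^a = 2.0870^2.014 = 4.4007
Uncorrected PET = 16 × 4.4007 = 70.411 mm
Correction = (N/12)(d/30) = (11.5/12)(30/30) = 0.9583
PET = 70.411 × 0.9583 = 67.475 mm/month

67.5 mm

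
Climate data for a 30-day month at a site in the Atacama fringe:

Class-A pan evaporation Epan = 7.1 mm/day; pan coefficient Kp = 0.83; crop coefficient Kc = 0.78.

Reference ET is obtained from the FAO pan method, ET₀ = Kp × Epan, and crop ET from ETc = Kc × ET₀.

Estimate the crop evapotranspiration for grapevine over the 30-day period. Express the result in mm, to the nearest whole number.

ET₀ = 0.83 × 7.1 = 5.8930 mm/d
ETc = Kc × ET₀ = 0.78 × 5.8930 = 4.5965 mm/d
Over 30 days: 4.5965 × 30 = 137.895 mm

138 mm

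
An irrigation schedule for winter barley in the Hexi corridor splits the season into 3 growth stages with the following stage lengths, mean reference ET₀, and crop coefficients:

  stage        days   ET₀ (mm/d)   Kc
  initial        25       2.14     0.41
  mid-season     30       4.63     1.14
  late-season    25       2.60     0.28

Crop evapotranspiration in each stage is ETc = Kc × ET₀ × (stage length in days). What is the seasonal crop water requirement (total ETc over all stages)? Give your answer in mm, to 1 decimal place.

198.5 mm

initial: 0.41 × 2.14 × 25 = 21.94 mm
mid-season: 1.14 × 4.63 × 30 = 158.35 mm
late-season: 0.28 × 2.60 × 25 = 18.20 mm
Seasonal total = 198.49 mm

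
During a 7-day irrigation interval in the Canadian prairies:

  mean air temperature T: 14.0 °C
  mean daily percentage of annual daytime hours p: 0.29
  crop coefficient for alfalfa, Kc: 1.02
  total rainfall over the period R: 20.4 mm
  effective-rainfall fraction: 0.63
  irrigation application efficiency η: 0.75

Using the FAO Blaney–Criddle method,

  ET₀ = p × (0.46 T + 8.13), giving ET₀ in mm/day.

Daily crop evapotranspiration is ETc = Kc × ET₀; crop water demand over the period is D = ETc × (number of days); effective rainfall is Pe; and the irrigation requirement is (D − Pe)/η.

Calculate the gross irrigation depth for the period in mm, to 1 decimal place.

23.1 mm

ET₀ = 0.29 × (0.46 × 14.0 + 8.13) = 0.29 × 14.570 = 4.2253 mm/d
ETc = Kc × ET₀ = 1.02 × 4.2253 = 4.3098 mm/d
Crop demand D = ETc × 7 d = 4.3098 × 7 = 30.169 mm
Pe = 0.63 × 20.4 = 12.852 mm
D − Pe = 30.169 − 12.852 = 17.317 mm
Gross irrigation = 17.317 / 0.75 = 23.089 mm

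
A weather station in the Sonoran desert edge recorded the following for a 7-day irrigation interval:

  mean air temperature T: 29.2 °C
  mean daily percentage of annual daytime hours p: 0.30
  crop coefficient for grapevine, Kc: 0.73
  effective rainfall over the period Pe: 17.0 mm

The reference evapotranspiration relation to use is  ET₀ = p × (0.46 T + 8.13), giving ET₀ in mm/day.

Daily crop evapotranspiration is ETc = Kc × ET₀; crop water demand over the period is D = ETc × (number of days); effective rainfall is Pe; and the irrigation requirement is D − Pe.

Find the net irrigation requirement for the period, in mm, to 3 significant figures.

16.1 mm

ET₀ = 0.30 × (0.46 × 29.2 + 8.13) = 0.30 × 21.562 = 6.4686 mm/d
ETc = Kc × ET₀ = 0.73 × 6.4686 = 4.7221 mm/d
Crop demand D = ETc × 7 d = 4.7221 × 7 = 33.055 mm
D − Pe = 33.055 − 17.0 = 16.055 mm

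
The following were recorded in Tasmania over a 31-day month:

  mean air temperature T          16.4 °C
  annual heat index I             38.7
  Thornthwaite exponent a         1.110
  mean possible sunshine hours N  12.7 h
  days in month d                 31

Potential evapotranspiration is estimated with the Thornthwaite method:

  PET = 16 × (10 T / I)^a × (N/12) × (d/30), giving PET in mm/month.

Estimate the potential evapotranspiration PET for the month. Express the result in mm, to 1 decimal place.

10T/I = 10 × 16.4 / 38.7 = 4.2377
(10T/I)^a = 4.2377^1.110 = 4.9672
Uncorrected PET = 16 × 4.9672 = 79.475 mm
Correction = (N/12)(d/30) = (12.7/12)(31/30) = 1.0936
PET = 79.475 × 1.0936 = 86.914 mm/month

86.9 mm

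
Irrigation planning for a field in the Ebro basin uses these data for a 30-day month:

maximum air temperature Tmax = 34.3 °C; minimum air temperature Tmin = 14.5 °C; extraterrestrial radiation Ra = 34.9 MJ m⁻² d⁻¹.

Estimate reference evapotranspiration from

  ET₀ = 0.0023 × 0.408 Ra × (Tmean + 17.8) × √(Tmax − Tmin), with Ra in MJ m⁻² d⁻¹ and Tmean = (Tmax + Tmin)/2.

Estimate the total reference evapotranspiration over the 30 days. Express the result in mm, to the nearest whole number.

184 mm

Tmean = (34.3 + 14.5)/2 = 24.40 °C
0.408 Ra = 0.408 × 34.9 = 14.2392 mm/d equivalent
ET₀ = 0.0023 × 14.2392 × (24.40 + 17.8) × √19.8 = 0.0023 × 14.2392 × 42.20 × 4.4497 = 6.1497 mm/d
Over 30 days: 6.1497 × 30 = 184.491 mm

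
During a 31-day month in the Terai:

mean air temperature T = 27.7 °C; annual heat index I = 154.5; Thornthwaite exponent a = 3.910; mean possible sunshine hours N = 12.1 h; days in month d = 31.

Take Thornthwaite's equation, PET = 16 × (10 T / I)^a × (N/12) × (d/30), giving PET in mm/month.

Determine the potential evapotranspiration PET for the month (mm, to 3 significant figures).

163 mm

10T/I = 10 × 27.7 / 154.5 = 1.7929
(10T/I)^a = 1.7929^3.910 = 9.8040
Uncorrected PET = 16 × 9.8040 = 156.864 mm
Correction = (N/12)(d/30) = (12.1/12)(31/30) = 1.0419
PET = 156.864 × 1.0419 = 163.437 mm/month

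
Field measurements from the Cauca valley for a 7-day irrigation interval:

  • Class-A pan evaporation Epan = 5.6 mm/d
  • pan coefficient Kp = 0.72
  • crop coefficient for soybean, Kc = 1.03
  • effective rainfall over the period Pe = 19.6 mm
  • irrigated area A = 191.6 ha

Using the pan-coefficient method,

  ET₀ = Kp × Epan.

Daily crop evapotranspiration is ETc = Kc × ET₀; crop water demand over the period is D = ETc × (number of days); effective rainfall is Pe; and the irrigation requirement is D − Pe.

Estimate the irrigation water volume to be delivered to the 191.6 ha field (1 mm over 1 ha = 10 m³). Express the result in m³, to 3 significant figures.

18100 m³

ET₀ = 0.72 × 5.6 = 4.0320 mm/d
ETc = Kc × ET₀ = 1.03 × 4.0320 = 4.1530 mm/d
Crop demand D = ETc × 7 d = 4.1530 × 7 = 29.071 mm
D − Pe = 29.071 − 19.6 = 9.471 mm
Volume = 9.471 mm × 191.6 ha × 10 = 18146.4 m³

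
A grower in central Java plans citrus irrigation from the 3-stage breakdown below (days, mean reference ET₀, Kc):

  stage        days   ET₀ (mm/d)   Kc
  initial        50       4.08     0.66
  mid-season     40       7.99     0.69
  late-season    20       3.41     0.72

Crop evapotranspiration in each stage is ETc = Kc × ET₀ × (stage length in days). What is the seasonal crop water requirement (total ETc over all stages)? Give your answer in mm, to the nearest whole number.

initial: 0.66 × 4.08 × 50 = 134.64 mm
mid-season: 0.69 × 7.99 × 40 = 220.52 mm
late-season: 0.72 × 3.41 × 20 = 49.10 mm
Seasonal total = 404.26 mm

404 mm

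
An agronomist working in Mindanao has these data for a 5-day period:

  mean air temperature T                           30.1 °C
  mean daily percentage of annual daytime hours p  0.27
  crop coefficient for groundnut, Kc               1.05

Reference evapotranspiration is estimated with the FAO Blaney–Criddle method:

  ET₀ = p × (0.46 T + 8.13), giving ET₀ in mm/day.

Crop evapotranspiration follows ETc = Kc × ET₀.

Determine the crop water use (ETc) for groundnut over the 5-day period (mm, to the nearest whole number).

ET₀ = 0.27 × (0.46 × 30.1 + 8.13) = 0.27 × 21.976 = 5.9335 mm/d
ETc = Kc × ET₀ = 1.05 × 5.9335 = 6.2302 mm/d
Over 5 days: 6.2302 × 5 = 31.151 mm

31 mm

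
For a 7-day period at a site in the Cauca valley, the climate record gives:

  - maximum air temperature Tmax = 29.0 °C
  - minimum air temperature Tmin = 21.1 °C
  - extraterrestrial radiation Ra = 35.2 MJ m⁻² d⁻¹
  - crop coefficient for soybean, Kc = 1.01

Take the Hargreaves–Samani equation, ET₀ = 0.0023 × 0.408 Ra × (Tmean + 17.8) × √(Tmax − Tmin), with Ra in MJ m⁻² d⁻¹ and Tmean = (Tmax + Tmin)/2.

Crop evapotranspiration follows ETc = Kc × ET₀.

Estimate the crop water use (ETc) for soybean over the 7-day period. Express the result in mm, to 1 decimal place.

28.1 mm

Tmean = (29.0 + 21.1)/2 = 25.05 °C
0.408 Ra = 0.408 × 35.2 = 14.3616 mm/d equivalent
ET₀ = 0.0023 × 14.3616 × (25.05 + 17.8) × √7.9 = 0.0023 × 14.3616 × 42.85 × 2.8107 = 3.9783 mm/d
ETc = Kc × ET₀ = 1.01 × 3.9783 = 4.0181 mm/d
Over 7 days: 4.0181 × 7 = 28.127 mm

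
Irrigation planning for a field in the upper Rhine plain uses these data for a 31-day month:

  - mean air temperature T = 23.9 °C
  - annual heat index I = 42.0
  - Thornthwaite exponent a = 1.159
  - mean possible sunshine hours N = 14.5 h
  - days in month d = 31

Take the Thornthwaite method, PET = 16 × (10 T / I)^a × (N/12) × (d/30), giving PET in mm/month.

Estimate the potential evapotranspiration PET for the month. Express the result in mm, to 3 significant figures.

10T/I = 10 × 23.9 / 42.0 = 5.6905
(10T/I)^a = 5.6905^1.159 = 7.5027
Uncorrected PET = 16 × 7.5027 = 120.043 mm
Correction = (N/12)(d/30) = (14.5/12)(31/30) = 1.2486
PET = 120.043 × 1.2486 = 149.886 mm/month

150 mm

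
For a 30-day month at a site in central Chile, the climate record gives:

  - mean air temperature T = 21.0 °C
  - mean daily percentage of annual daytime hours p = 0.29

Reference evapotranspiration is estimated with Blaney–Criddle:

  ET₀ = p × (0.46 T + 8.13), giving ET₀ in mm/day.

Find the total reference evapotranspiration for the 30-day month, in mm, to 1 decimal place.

ET₀ = 0.29 × (0.46 × 21.0 + 8.13) = 0.29 × 17.790 = 5.1591 mm/d
Monthly total = 5.1591 × 30 = 154.773 mm

154.8 mm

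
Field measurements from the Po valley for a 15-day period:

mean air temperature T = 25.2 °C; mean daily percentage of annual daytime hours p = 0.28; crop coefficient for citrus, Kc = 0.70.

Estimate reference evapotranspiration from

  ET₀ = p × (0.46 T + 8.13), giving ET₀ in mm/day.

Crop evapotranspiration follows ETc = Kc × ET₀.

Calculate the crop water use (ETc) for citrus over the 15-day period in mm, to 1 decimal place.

ET₀ = 0.28 × (0.46 × 25.2 + 8.13) = 0.28 × 19.722 = 5.5222 mm/d
ETc = Kc × ET₀ = 0.70 × 5.5222 = 3.8655 mm/d
Over 15 days: 3.8655 × 15 = 57.983 mm

58.0 mm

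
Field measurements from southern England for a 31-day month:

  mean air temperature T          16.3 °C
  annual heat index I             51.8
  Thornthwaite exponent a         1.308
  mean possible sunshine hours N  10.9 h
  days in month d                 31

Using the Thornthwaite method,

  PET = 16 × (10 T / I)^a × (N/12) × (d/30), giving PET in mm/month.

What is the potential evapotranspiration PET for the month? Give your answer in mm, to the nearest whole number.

10T/I = 10 × 16.3 / 51.8 = 3.1467
(10T/I)^a = 3.1467^1.308 = 4.4791
Uncorrected PET = 16 × 4.4791 = 71.666 mm
Correction = (N/12)(d/30) = (10.9/12)(31/30) = 0.9386
PET = 71.666 × 0.9386 = 67.266 mm/month

67 mm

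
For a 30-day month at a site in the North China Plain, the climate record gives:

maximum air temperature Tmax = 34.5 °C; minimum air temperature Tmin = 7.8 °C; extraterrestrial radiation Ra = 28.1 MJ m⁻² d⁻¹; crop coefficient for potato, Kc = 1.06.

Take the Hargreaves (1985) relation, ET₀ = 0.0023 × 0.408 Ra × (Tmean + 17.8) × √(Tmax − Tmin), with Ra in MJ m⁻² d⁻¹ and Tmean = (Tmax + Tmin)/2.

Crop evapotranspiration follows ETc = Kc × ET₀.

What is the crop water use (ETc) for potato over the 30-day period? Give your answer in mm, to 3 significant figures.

169 mm

Tmean = (34.5 + 7.8)/2 = 21.15 °C
0.408 Ra = 0.408 × 28.1 = 11.4648 mm/d equivalent
ET₀ = 0.0023 × 11.4648 × (21.15 + 17.8) × √26.7 = 0.0023 × 11.4648 × 38.95 × 5.1672 = 5.3071 mm/d
ETc = Kc × ET₀ = 1.06 × 5.3071 = 5.6255 mm/d
Over 30 days: 5.6255 × 30 = 168.765 mm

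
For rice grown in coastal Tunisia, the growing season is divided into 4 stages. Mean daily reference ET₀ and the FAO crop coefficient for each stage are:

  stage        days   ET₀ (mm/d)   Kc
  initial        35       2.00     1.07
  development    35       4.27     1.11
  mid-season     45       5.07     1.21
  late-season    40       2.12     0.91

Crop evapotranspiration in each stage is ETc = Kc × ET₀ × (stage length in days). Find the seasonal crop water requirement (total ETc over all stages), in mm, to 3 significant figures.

initial: 1.07 × 2.00 × 35 = 74.90 mm
development: 1.11 × 4.27 × 35 = 165.89 mm
mid-season: 1.21 × 5.07 × 45 = 276.06 mm
late-season: 0.91 × 2.12 × 40 = 77.17 mm
Seasonal total = 594.02 mm

594 mm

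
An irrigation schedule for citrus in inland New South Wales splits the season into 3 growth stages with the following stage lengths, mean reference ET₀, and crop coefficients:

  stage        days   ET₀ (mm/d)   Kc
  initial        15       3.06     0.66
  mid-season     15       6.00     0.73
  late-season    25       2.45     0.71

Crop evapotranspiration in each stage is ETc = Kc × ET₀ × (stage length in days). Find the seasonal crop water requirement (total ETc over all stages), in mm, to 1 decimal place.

139.5 mm

initial: 0.66 × 3.06 × 15 = 30.29 mm
mid-season: 0.73 × 6.00 × 15 = 65.70 mm
late-season: 0.71 × 2.45 × 25 = 43.49 mm
Seasonal total = 139.48 mm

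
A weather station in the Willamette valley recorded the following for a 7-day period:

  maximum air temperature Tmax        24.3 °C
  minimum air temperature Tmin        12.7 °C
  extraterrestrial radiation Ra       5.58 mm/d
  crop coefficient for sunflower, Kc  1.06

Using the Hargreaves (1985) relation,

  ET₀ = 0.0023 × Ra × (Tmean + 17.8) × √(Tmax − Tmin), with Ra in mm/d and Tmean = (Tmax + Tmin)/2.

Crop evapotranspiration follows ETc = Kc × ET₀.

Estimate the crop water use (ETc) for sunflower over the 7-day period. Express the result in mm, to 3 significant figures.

Tmean = (24.3 + 12.7)/2 = 18.50 °C
ET₀ = 0.0023 × 5.58 × (18.50 + 17.8) × √11.6 = 0.0023 × 5.58 × 36.30 × 3.4059 = 1.5867 mm/d
ETc = Kc × ET₀ = 1.06 × 1.5867 = 1.6819 mm/d
Over 7 days: 1.6819 × 7 = 11.773 mm

11.8 mm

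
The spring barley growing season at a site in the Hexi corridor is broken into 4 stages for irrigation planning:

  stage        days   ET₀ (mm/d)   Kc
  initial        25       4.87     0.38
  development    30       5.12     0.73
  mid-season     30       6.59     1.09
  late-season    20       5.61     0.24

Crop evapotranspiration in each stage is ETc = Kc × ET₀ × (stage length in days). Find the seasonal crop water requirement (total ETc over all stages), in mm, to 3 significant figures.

401 mm

initial: 0.38 × 4.87 × 25 = 46.27 mm
development: 0.73 × 5.12 × 30 = 112.13 mm
mid-season: 1.09 × 6.59 × 30 = 215.49 mm
late-season: 0.24 × 5.61 × 20 = 26.93 mm
Seasonal total = 400.82 mm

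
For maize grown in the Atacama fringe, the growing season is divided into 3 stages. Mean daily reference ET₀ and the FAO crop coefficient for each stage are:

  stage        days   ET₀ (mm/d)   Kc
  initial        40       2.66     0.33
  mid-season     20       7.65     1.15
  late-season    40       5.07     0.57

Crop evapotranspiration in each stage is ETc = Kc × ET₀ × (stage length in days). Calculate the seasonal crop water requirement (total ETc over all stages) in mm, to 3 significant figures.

327 mm

initial: 0.33 × 2.66 × 40 = 35.11 mm
mid-season: 1.15 × 7.65 × 20 = 175.95 mm
late-season: 0.57 × 5.07 × 40 = 115.60 mm
Seasonal total = 326.66 mm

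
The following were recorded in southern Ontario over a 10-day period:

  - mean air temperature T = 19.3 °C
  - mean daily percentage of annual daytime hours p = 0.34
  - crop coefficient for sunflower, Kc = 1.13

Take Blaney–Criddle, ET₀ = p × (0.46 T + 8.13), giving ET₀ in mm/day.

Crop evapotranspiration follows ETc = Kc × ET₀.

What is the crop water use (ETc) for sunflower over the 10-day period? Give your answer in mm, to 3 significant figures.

ET₀ = 0.34 × (0.46 × 19.3 + 8.13) = 0.34 × 17.008 = 5.7827 mm/d
ETc = Kc × ET₀ = 1.13 × 5.7827 = 6.5345 mm/d
Over 10 days: 6.5345 × 10 = 65.345 mm

65.3 mm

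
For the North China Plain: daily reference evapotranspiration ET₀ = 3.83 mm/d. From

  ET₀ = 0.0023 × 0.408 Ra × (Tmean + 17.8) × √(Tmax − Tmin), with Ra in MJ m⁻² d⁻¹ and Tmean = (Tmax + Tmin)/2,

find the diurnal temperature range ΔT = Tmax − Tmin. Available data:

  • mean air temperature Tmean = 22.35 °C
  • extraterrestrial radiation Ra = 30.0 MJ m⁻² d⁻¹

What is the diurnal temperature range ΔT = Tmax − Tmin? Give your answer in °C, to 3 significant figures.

√ΔT = ET₀ / [0.0023 × 0.408 × Ra × (Tmean+17.8)] = 3.83 / (0.0023 × 12.2400 × 40.15) = 3.3885
ΔT = 3.3885² = 11.482 °C

11.5 °C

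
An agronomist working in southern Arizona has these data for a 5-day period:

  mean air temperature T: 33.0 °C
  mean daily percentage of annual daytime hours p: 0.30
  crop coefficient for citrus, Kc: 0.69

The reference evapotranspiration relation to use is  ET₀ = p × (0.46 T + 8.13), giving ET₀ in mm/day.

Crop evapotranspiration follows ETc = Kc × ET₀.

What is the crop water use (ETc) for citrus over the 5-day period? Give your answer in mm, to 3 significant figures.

24.1 mm

ET₀ = 0.30 × (0.46 × 33.0 + 8.13) = 0.30 × 23.310 = 6.9930 mm/d
ETc = Kc × ET₀ = 0.69 × 6.9930 = 4.8252 mm/d
Over 5 days: 4.8252 × 5 = 24.126 mm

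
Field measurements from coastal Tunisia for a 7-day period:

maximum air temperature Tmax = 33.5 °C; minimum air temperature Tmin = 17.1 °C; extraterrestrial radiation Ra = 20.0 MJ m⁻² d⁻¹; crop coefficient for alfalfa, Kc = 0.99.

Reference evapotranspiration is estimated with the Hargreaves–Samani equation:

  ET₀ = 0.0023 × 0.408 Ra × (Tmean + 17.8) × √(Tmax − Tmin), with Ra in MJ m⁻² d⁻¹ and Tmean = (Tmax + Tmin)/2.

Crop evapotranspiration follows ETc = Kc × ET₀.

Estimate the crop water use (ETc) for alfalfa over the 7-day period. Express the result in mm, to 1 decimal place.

Tmean = (33.5 + 17.1)/2 = 25.30 °C
0.408 Ra = 0.408 × 20.0 = 8.1600 mm/d equivalent
ET₀ = 0.0023 × 8.1600 × (25.30 + 17.8) × √16.4 = 0.0023 × 8.1600 × 43.10 × 4.0497 = 3.2758 mm/d
ETc = Kc × ET₀ = 0.99 × 3.2758 = 3.2430 mm/d
Over 7 days: 3.2430 × 7 = 22.701 mm

22.7 mm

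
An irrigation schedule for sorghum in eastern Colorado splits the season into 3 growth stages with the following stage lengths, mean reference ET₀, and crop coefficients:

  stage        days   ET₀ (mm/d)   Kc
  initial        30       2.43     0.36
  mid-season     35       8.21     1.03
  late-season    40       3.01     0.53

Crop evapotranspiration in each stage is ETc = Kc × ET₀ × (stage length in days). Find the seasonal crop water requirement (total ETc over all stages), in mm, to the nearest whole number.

initial: 0.36 × 2.43 × 30 = 26.24 mm
mid-season: 1.03 × 8.21 × 35 = 295.97 mm
late-season: 0.53 × 3.01 × 40 = 63.81 mm
Seasonal total = 386.02 mm

386 mm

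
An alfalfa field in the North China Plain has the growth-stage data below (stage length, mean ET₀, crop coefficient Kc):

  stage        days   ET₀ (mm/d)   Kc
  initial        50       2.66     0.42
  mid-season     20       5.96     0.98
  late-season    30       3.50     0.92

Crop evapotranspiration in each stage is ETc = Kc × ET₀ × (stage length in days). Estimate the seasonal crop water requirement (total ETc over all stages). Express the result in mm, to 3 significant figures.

initial: 0.42 × 2.66 × 50 = 55.86 mm
mid-season: 0.98 × 5.96 × 20 = 116.82 mm
late-season: 0.92 × 3.50 × 30 = 96.60 mm
Seasonal total = 269.28 mm

269 mm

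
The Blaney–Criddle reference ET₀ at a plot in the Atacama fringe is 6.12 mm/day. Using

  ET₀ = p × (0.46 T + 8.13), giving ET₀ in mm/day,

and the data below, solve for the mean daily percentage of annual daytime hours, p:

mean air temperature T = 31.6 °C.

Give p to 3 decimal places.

0.270

p = ET₀ / (0.46 T + 8.13) = 6.12 / (0.46 × 31.6 + 8.13) = 6.12 / 22.666 = 0.2700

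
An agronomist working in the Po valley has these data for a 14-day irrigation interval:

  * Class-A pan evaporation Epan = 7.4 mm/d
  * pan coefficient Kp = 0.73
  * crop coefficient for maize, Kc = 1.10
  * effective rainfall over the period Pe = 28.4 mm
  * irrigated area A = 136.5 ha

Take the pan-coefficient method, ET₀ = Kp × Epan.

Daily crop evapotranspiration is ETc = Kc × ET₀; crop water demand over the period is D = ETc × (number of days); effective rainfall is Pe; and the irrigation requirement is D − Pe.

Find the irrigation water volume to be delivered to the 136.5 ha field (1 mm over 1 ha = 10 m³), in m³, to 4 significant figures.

74790 m³

ET₀ = 0.73 × 7.4 = 5.4020 mm/d
ETc = Kc × ET₀ = 1.10 × 5.4020 = 5.9422 mm/d
Crop demand D = ETc × 14 d = 5.9422 × 14 = 83.191 mm
D − Pe = 83.191 − 28.4 = 54.791 mm
Volume = 54.791 mm × 136.5 ha × 10 = 74789.7 m³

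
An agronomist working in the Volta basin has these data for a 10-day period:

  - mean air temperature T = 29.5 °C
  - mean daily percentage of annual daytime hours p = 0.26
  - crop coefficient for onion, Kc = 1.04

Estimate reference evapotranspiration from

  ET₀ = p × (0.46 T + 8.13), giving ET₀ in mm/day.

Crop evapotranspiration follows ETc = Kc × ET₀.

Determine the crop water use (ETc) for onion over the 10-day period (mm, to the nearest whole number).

ET₀ = 0.26 × (0.46 × 29.5 + 8.13) = 0.26 × 21.700 = 5.6420 mm/d
ETc = Kc × ET₀ = 1.04 × 5.6420 = 5.8677 mm/d
Over 10 days: 5.8677 × 10 = 58.677 mm

59 mm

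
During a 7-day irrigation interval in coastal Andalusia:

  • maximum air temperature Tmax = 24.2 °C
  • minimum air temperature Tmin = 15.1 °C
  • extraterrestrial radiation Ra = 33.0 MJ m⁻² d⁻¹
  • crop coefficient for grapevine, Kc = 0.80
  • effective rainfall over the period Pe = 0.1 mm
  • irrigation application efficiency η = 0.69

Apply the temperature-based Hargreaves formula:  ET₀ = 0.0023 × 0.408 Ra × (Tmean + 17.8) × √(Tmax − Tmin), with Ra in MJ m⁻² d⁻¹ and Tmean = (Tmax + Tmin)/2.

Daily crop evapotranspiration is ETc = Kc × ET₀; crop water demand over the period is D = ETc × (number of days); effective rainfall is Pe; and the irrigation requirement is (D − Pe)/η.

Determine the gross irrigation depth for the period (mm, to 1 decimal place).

28.2 mm

Tmean = (24.2 + 15.1)/2 = 19.65 °C
0.408 Ra = 0.408 × 33.0 = 13.4640 mm/d equivalent
ET₀ = 0.0023 × 13.4640 × (19.65 + 17.8) × √9.1 = 0.0023 × 13.4640 × 37.45 × 3.0166 = 3.4984 mm/d
ETc = Kc × ET₀ = 0.80 × 3.4984 = 2.7987 mm/d
Crop demand D = ETc × 7 d = 2.7987 × 7 = 19.591 mm
D − Pe = 19.591 − 0.1 = 19.491 mm
Gross irrigation = 19.491 / 0.69 = 28.248 mm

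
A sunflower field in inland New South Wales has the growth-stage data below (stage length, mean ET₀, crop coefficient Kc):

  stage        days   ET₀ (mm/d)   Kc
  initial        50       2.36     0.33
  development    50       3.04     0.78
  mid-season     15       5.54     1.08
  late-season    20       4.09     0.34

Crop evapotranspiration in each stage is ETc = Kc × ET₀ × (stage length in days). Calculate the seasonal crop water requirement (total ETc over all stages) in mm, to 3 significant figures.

initial: 0.33 × 2.36 × 50 = 38.94 mm
development: 0.78 × 3.04 × 50 = 118.56 mm
mid-season: 1.08 × 5.54 × 15 = 89.75 mm
late-season: 0.34 × 4.09 × 20 = 27.81 mm
Seasonal total = 275.06 mm

275 mm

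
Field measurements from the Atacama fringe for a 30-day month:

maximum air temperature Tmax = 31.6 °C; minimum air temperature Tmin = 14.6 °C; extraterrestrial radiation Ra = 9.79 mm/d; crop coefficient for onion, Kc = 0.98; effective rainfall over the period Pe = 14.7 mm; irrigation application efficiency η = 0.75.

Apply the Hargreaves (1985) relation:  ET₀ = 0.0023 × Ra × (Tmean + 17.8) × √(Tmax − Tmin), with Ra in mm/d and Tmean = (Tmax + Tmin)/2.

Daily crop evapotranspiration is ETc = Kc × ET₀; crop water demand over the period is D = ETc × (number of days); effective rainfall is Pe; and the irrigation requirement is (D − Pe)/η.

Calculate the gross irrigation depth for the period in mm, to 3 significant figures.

129 mm

Tmean = (31.6 + 14.6)/2 = 23.10 °C
ET₀ = 0.0023 × 9.79 × (23.10 + 17.8) × √17.0 = 0.0023 × 9.79 × 40.90 × 4.1231 = 3.7971 mm/d
ETc = Kc × ET₀ = 0.98 × 3.7971 = 3.7212 mm/d
Crop demand D = ETc × 30 d = 3.7212 × 30 = 111.636 mm
D − Pe = 111.636 − 14.7 = 96.936 mm
Gross irrigation = 96.936 / 0.75 = 129.248 mm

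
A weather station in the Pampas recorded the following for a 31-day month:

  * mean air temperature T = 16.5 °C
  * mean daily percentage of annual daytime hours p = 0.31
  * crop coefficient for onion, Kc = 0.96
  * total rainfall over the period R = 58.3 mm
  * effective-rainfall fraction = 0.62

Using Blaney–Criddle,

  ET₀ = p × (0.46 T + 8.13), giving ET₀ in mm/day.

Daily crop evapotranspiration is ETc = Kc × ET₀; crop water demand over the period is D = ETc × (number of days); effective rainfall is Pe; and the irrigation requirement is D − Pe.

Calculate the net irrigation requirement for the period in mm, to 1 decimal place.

108.9 mm

ET₀ = 0.31 × (0.46 × 16.5 + 8.13) = 0.31 × 15.720 = 4.8732 mm/d
ETc = Kc × ET₀ = 0.96 × 4.8732 = 4.6783 mm/d
Crop demand D = ETc × 31 d = 4.6783 × 31 = 145.027 mm
Pe = 0.62 × 58.3 = 36.146 mm
D − Pe = 145.027 − 36.146 = 108.881 mm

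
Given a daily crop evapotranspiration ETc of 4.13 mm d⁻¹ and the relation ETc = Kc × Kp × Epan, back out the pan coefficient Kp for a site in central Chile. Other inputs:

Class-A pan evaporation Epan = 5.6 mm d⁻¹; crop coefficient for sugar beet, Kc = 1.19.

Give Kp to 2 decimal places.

ETc = Kc × Kp × Epan  ⇒  Kp = ETc / (Kc × Epan)
Kp = 4.13 / (1.19 × 5.6) = 4.13 / 6.664 = 0.6197

0.62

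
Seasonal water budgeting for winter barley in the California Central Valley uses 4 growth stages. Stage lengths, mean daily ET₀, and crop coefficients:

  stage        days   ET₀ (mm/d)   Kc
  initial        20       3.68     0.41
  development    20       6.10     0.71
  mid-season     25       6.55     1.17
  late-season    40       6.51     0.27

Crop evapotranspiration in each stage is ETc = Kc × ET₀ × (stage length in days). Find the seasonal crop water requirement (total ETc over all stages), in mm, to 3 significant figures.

initial: 0.41 × 3.68 × 20 = 30.18 mm
development: 0.71 × 6.10 × 20 = 86.62 mm
mid-season: 1.17 × 6.55 × 25 = 191.59 mm
late-season: 0.27 × 6.51 × 40 = 70.31 mm
Seasonal total = 378.70 mm

379 mm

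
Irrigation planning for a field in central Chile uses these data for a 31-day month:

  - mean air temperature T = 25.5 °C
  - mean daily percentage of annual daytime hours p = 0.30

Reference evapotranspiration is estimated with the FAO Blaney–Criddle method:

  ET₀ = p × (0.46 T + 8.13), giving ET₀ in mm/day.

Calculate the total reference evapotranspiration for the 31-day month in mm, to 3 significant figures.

ET₀ = 0.30 × (0.46 × 25.5 + 8.13) = 0.30 × 19.860 = 5.9580 mm/d
Monthly total = 5.9580 × 31 = 184.698 mm

185 mm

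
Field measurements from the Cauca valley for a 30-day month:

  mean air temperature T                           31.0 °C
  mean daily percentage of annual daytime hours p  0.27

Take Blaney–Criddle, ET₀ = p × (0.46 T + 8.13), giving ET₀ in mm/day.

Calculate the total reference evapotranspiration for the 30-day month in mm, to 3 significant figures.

ET₀ = 0.27 × (0.46 × 31.0 + 8.13) = 0.27 × 22.390 = 6.0453 mm/d
Monthly total = 6.0453 × 30 = 181.359 mm

181 mm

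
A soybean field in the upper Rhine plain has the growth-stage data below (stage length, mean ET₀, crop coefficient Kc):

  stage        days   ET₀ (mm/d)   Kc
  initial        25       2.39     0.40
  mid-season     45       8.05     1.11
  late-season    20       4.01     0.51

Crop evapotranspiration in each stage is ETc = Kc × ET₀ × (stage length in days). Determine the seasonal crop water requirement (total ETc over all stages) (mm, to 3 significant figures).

467 mm

initial: 0.40 × 2.39 × 25 = 23.90 mm
mid-season: 1.11 × 8.05 × 45 = 402.10 mm
late-season: 0.51 × 4.01 × 20 = 40.90 mm
Seasonal total = 466.90 mm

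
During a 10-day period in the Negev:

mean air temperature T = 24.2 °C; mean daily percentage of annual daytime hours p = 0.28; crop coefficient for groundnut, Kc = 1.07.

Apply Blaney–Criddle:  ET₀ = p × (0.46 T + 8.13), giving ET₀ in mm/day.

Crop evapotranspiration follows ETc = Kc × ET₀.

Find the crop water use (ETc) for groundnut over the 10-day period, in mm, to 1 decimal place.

ET₀ = 0.28 × (0.46 × 24.2 + 8.13) = 0.28 × 19.262 = 5.3934 mm/d
ETc = Kc × ET₀ = 1.07 × 5.3934 = 5.7709 mm/d
Over 10 days: 5.7709 × 10 = 57.709 mm

57.7 mm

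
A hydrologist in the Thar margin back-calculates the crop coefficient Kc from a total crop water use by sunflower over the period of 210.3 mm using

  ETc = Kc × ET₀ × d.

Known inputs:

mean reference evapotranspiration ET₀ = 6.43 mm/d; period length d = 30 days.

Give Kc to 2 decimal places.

1.09

ETc = Kc × ET₀ × d  ⇒  Kc = ETc / (ET₀ × d)
Kc = 210.3 / (6.43 × 30) = 210.3 / 192.90 = 1.0902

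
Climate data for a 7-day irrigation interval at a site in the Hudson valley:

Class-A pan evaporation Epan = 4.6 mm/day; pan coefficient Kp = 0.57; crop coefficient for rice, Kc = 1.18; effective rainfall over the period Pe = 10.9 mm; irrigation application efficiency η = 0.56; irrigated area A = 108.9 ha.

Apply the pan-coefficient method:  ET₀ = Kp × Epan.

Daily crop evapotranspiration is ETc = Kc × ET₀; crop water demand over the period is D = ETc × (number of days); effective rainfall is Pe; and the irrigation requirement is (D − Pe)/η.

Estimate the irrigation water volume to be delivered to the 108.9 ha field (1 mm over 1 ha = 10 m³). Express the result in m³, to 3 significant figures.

ET₀ = 0.57 × 4.6 = 2.6220 mm/d
ETc = Kc × ET₀ = 1.18 × 2.6220 = 3.0940 mm/d
Crop demand D = ETc × 7 d = 3.0940 × 7 = 21.658 mm
D − Pe = 21.658 − 10.9 = 10.758 mm
Gross irrigation = 10.758 / 0.56 = 19.211 mm
Volume = 19.211 mm × 108.9 ha × 10 = 20920.8 m³

20900 m³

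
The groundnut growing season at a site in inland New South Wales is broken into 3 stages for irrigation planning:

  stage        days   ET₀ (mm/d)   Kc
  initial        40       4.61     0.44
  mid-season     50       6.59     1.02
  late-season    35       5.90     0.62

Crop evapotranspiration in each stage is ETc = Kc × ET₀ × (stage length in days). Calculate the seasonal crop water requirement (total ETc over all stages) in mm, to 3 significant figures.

545 mm

initial: 0.44 × 4.61 × 40 = 81.14 mm
mid-season: 1.02 × 6.59 × 50 = 336.09 mm
late-season: 0.62 × 5.90 × 35 = 128.03 mm
Seasonal total = 545.26 mm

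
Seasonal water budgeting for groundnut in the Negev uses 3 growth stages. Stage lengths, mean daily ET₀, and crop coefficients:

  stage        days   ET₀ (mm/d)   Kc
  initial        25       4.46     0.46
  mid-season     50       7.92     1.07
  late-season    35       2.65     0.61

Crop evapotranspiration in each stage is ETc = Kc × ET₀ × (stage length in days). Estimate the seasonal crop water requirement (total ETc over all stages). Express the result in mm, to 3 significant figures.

initial: 0.46 × 4.46 × 25 = 51.29 mm
mid-season: 1.07 × 7.92 × 50 = 423.72 mm
late-season: 0.61 × 2.65 × 35 = 56.58 mm
Seasonal total = 531.59 mm

532 mm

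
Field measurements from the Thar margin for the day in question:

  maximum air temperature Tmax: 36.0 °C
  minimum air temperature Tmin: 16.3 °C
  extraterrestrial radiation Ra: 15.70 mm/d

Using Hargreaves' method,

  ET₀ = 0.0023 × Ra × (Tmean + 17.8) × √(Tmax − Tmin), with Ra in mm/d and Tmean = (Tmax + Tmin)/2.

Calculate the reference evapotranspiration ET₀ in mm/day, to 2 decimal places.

Tmean = (36.0 + 16.3)/2 = 26.15 °C
ET₀ = 0.0023 × 15.70 × (26.15 + 17.8) × √19.7 = 0.0023 × 15.70 × 43.95 × 4.4385 = 7.0441 mm/d

7.04 mm/day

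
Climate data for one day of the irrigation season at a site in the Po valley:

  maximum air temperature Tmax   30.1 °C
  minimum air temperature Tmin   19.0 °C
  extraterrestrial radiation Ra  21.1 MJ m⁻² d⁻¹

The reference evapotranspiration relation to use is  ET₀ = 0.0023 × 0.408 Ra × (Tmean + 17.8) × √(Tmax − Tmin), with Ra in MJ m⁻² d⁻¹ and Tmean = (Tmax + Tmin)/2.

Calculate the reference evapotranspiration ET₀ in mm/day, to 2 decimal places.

Tmean = (30.1 + 19.0)/2 = 24.55 °C
0.408 Ra = 0.408 × 21.1 = 8.6088 mm/d equivalent
ET₀ = 0.0023 × 8.6088 × (24.55 + 17.8) × √11.1 = 0.0023 × 8.6088 × 42.35 × 3.3317 = 2.7938 mm/d

2.79 mm/day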